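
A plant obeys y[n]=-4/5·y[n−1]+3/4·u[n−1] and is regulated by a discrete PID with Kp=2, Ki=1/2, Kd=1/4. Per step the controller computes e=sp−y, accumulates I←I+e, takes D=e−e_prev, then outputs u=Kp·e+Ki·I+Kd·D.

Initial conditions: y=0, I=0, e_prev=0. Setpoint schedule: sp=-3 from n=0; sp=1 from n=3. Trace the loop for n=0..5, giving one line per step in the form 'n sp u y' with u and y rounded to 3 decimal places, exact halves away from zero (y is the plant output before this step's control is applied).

0 -3 -8.250 0.000
1 -3 8.016 -6.188
2 -3 -39.098 10.962
3 1 104.108 -38.093
4 1 -292.892 108.556
5 1 831.432 -306.513

(exact arithmetic carried between steps; '≈' marks a value shown rounded to 6 d.p. or computed from one; I and e_prev carry over from the previous line; the table rounds u and y to 3 d.p., halves away from zero)
n=0: y=0, sp=-3, e=sp−y=-3; I=-3, D=e−e_prev=-3; u=2·(-3)+1/2·(-3)+1/4·(-3)=-8.25; next y=-4/5·0+3/4·(-8.25)=-6.1875
n=1: y=-6.1875, sp=-3, e=sp−y=3.1875; I=0.1875, D=e−e_prev=6.1875; u=2·3.1875+1/2·0.1875+1/4·6.1875=8.015625; next y=-4/5·(-6.1875)+3/4·8.015625≈10.961719
n=2: y≈10.961719, sp=-3, e=sp−y≈-13.961719; I≈-13.774219, D=e−e_prev≈-17.149219; u=2·(-13.961719)+1/2·(-13.774219)+1/4·(-17.149219)≈-39.097852; next y=-4/5·10.961719+3/4·(-39.097852)≈-38.092764
n=3: y≈-38.092764, sp=1, e=sp−y≈39.092764; I≈25.318545, D=e−e_prev≈53.054482; u=2·39.092764+1/2·25.318545+1/4·53.054482≈104.108420; next y=-4/5·(-38.092764)+3/4·104.108420≈108.555526
n=4: y≈108.555526, sp=1, e=sp−y≈-107.555526; I≈-82.236981, D=e−e_prev≈-146.648290; u=2·(-107.555526)+1/2·(-82.236981)+1/4·(-146.648290)≈-292.891616; next y=-4/5·108.555526+3/4·(-292.891616)≈-306.513133
n=5: y≈-306.513133, sp=1, e=sp−y≈307.513133; I≈225.276151, D=e−e_prev≈415.068659; u=2·307.513133+1/2·225.276151+1/4·415.068659≈831.431506; next y=-4/5·(-306.513133)+3/4·831.431506≈868.784136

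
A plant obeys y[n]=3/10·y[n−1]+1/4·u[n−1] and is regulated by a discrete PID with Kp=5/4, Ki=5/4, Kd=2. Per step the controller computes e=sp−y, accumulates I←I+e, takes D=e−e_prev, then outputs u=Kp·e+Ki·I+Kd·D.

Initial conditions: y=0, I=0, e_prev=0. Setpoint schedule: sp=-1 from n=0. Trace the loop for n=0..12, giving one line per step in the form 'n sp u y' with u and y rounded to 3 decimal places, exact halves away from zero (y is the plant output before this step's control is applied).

(exact arithmetic carried between steps; '≈' marks a value shown rounded to 6 d.p. or computed from one; I and e_prev carry over from the previous line; the table rounds u and y to 3 d.p., halves away from zero)
n=0: y=0, sp=-1, e=sp−y=-1; I=-1, D=e−e_prev=-1; u=5/4·(-1)+5/4·(-1)+2·(-1)=-4.5; next y=3/10·0+1/4·(-4.5)=-1.125
n=1: y=-1.125, sp=-1, e=sp−y=0.125; I=-0.875, D=e−e_prev=1.125; u=5/4·0.125+5/4·(-0.875)+2·1.125=1.3125; next y=3/10·(-1.125)+1/4·1.3125=-0.009375
n=2: y=-0.009375, sp=-1, e=sp−y=-0.990625; I=-1.865625, D=e−e_prev=-1.115625; u=5/4·(-0.990625)+5/4·(-1.865625)+2·(-1.115625)≈-5.801563; next y=3/10·(-0.009375)+1/4·(-5.801563)≈-1.453203
n=3: y≈-1.453203, sp=-1, e=sp−y≈0.453203; I≈-1.412422, D=e−e_prev≈1.443828; u=5/4·0.453203+5/4·(-1.412422)+2·1.443828≈1.688633; next y=3/10·(-1.453203)+1/4·1.688633≈-0.013803
n=4: y≈-0.013803, sp=-1, e=sp−y≈-0.986197; I≈-2.398619, D=e−e_prev≈-1.439400; u=5/4·(-0.986197)+5/4·(-2.398619)+2·(-1.439400)≈-7.109821; next y=3/10·(-0.013803)+1/4·(-7.109821)≈-1.781596
n=5: y≈-1.781596, sp=-1, e=sp−y≈0.781596; I≈-1.617023, D=e−e_prev≈1.767793; u=5/4·0.781596+5/4·(-1.617023)+2·1.767793≈2.491303; next y=3/10·(-1.781596)+1/4·2.491303≈0.088347
n=6: y≈0.088347, sp=-1, e=sp−y≈-1.088347; I≈-2.705370, D=e−e_prev≈-1.869943; u=5/4·(-1.088347)+5/4·(-2.705370)+2·(-1.869943)≈-8.482032; next y=3/10·0.088347+1/4·(-8.482032)≈-2.094004
n=7: y≈-2.094004, sp=-1, e=sp−y≈1.094004; I≈-1.611366, D=e−e_prev≈2.182351; u=5/4·1.094004+5/4·(-1.611366)+2·2.182351≈3.718000; next y=3/10·(-2.094004)+1/4·3.718000≈0.301299
n=8: y≈0.301299, sp=-1, e=sp−y≈-1.301299; I≈-2.912665, D=e−e_prev≈-2.395303; u=5/4·(-1.301299)+5/4·(-2.912665)+2·(-2.395303)≈-10.058060; next y=3/10·0.301299+1/4·(-10.058060)≈-2.424125
n=9: y≈-2.424125, sp=-1, e=sp−y≈1.424125; I≈-1.488539, D=e−e_prev≈2.725424; u=5/4·1.424125+5/4·(-1.488539)+2·2.725424≈5.370330; next y=3/10·(-2.424125)+1/4·5.370330≈0.615345
n=10: y≈0.615345, sp=-1, e=sp−y≈-1.615345; I≈-3.103884, D=e−e_prev≈-3.039470; u=5/4·(-1.615345)+5/4·(-3.103884)+2·(-3.039470)≈-11.977977; next y=3/10·0.615345+1/4·(-11.977977)≈-2.809891
n=11: y≈-2.809891, sp=-1, e=sp−y≈1.809891; I≈-1.293994, D=e−e_prev≈3.425236; u=5/4·1.809891+5/4·(-1.293994)+2·3.425236≈7.495343; next y=3/10·(-2.809891)+1/4·7.495343≈1.030869
n=12: y≈1.030869, sp=-1, e=sp−y≈-2.030869; I≈-3.324862, D=e−e_prev≈-3.840759; u=5/4·(-2.030869)+5/4·(-3.324862)+2·(-3.840759)≈-14.376182; next y=3/10·1.030869+1/4·(-14.376182)≈-3.284785

0 -1 -4.500 0.000
1 -1 1.313 -1.125
2 -1 -5.802 -0.009
3 -1 1.689 -1.453
4 -1 -7.110 -0.014
5 -1 2.491 -1.782
6 -1 -8.482 0.088
7 -1 3.718 -2.094
8 -1 -10.058 0.301
9 -1 5.370 -2.424
10 -1 -11.978 0.615
11 -1 7.495 -2.810
12 -1 -14.376 1.031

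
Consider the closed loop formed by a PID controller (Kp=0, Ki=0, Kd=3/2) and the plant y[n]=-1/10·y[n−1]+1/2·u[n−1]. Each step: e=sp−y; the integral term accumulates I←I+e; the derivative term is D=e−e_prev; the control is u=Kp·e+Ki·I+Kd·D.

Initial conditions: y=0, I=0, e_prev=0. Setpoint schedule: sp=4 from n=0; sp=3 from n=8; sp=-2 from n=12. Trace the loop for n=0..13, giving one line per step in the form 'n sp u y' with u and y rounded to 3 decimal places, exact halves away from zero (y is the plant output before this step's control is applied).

0 4 6.000 0.000
1 4 -4.500 3.000
2 4 8.325 -2.550
3 4 -10.451 4.418
4 4 15.127 -5.667
5 4 -20.697 8.130
6 4 28.938 -11.161
7 4 -40.119 15.585
8 3 54.305 -21.618
9 3 -76.399 29.314
10 3 105.667 -41.131
11 3 -147.116 56.947
12 -2 196.800 -79.253
13 -2 -278.367 106.325

(exact arithmetic carried between steps; '≈' marks a value shown rounded to 6 d.p. or computed from one; I and e_prev carry over from the previous line; the table rounds u and y to 3 d.p., halves away from zero)
n=0: y=0, sp=4, e=sp−y=4; I=4, D=e−e_prev=4; u=0·4+0·4+3/2·4=6; next y=-1/10·0+1/2·6=3
n=1: y=3, sp=4, e=sp−y=1; I=5, D=e−e_prev=-3; u=0·1+0·5+3/2·(-3)=-4.5; next y=-1/10·3+1/2·(-4.5)=-2.55
n=2: y=-2.55, sp=4, e=sp−y=6.55; I=11.55, D=e−e_prev=5.55; u=0·6.55+0·11.55+3/2·5.55=8.325; next y=-1/10·(-2.55)+1/2·8.325=4.4175
n=3: y=4.4175, sp=4, e=sp−y=-0.4175; I=11.1325, D=e−e_prev=-6.9675; u=0·(-0.4175)+0·11.1325+3/2·(-6.9675)=-10.45125; next y=-1/10·4.4175+1/2·(-10.45125)=-5.667375
n=4: y=-5.667375, sp=4, e=sp−y=9.667375; I=20.799875, D=e−e_prev=10.084875; u=0·9.667375+0·20.799875+3/2·10.084875≈15.127313; next y=-1/10·(-5.667375)+1/2·15.127313≈8.130394
n=5: y≈8.130394, sp=4, e=sp−y≈-4.130394; I≈16.669481, D=e−e_prev≈-13.797769; u=0·(-4.130394)+0·16.669481+3/2·(-13.797769)≈-20.696653; next y=-1/10·8.130394+1/2·(-20.696653)≈-11.161366
n=6: y≈-11.161366, sp=4, e=sp−y≈15.161366; I≈31.830847, D=e−e_prev≈19.291760; u=0·15.161366+0·31.830847+3/2·19.291760≈28.937640; next y=-1/10·(-11.161366)+1/2·28.937640≈15.584956
n=7: y≈15.584956, sp=4, e=sp−y≈-11.584956; I≈20.245891, D=e−e_prev≈-26.746322; u=0·(-11.584956)+0·20.245891+3/2·(-26.746322)≈-40.119483; next y=-1/10·15.584956+1/2·(-40.119483)≈-21.618237
n=8: y≈-21.618237, sp=3, e=sp−y≈24.618237; I≈44.864128, D=e−e_prev≈36.203194; u=0·24.618237+0·44.864128+3/2·36.203194≈54.304791; next y=-1/10·(-21.618237)+1/2·54.304791≈29.314219
n=9: y≈29.314219, sp=3, e=sp−y≈-26.314219; I≈18.549909, D=e−e_prev≈-50.932456; u=0·(-26.314219)+0·18.549909+3/2·(-50.932456)≈-76.398685; next y=-1/10·29.314219+1/2·(-76.398685)≈-41.130764
n=10: y≈-41.130764, sp=3, e=sp−y≈44.130764; I≈62.680673, D=e−e_prev≈70.444983; u=0·44.130764+0·62.680673+3/2·70.444983≈105.667475; next y=-1/10·(-41.130764)+1/2·105.667475≈56.946814
n=11: y≈56.946814, sp=3, e=sp−y≈-53.946814; I≈8.733860, D=e−e_prev≈-98.077578; u=0·(-53.946814)+0·8.733860+3/2·(-98.077578)≈-147.116367; next y=-1/10·56.946814+1/2·(-147.116367)≈-79.252865
n=12: y≈-79.252865, sp=-2, e=sp−y≈77.252865; I≈85.986724, D=e−e_prev≈131.199679; u=0·77.252865+0·85.986724+3/2·131.199679≈196.799518; next y=-1/10·(-79.252865)+1/2·196.799518≈106.325046
n=13: y≈106.325046, sp=-2, e=sp−y≈-108.325046; I≈-22.338321, D=e−e_prev≈-185.577910; u=0·(-108.325046)+0·(-22.338321)+3/2·(-185.577910)≈-278.366866; next y=-1/10·106.325046+1/2·(-278.366866)≈-149.815937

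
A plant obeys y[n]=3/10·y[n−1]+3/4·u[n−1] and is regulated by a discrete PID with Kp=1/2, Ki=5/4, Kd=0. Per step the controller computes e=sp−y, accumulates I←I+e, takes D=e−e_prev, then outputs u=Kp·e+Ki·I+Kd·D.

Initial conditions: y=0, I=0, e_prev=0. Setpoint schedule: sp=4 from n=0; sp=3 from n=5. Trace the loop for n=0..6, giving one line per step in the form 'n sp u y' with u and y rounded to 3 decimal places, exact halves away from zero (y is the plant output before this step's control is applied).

(exact arithmetic carried between steps; '≈' marks a value shown rounded to 6 d.p. or computed from one; I and e_prev carry over from the previous line; the table rounds u and y to 3 d.p., halves away from zero)
n=0: y=0, sp=4, e=sp−y=4; I=4, D=e−e_prev=4; u=1/2·4+5/4·4+0·4=7; next y=3/10·0+3/4·7=5.25
n=1: y=5.25, sp=4, e=sp−y=-1.25; I=2.75, D=e−e_prev=-5.25; u=1/2·(-1.25)+5/4·2.75+0·(-5.25)=2.8125; next y=3/10·5.25+3/4·2.8125=3.684375
n=2: y=3.684375, sp=4, e=sp−y=0.315625; I=3.065625, D=e−e_prev=1.565625; u=1/2·0.315625+5/4·3.065625+0·1.565625≈3.989844; next y=3/10·3.684375+3/4·3.989844≈4.097695
n=3: y≈4.097695, sp=4, e=sp−y≈-0.097695; I≈2.967930, D=e−e_prev≈-0.413320; u=1/2·(-0.097695)+5/4·2.967930+0·(-0.413320)≈3.661064; next y=3/10·4.097695+3/4·3.661064≈3.975107
n=4: y≈3.975107, sp=4, e=sp−y≈0.024893; I≈2.992823, D=e−e_prev≈0.122588; u=1/2·0.024893+5/4·2.992823+0·0.122588≈3.753475; next y=3/10·3.975107+3/4·3.753475≈4.007638
n=5: y≈4.007638, sp=3, e=sp−y≈-1.007638; I≈1.985184, D=e−e_prev≈-1.032531; u=1/2·(-1.007638)+5/4·1.985184+0·(-1.032531)≈1.977661; next y=3/10·4.007638+3/4·1.977661≈2.685538
n=6: y≈2.685538, sp=3, e=sp−y≈0.314462; I≈2.299647, D=e−e_prev≈1.322101; u=1/2·0.314462+5/4·2.299647+0·1.322101≈3.031790; next y=3/10·2.685538+3/4·3.031790≈3.079504

0 4 7.000 0.000
1 4 2.813 5.250
2 4 3.990 3.684
3 4 3.661 4.098
4 4 3.753 3.975
5 3 1.978 4.008
6 3 3.032 2.686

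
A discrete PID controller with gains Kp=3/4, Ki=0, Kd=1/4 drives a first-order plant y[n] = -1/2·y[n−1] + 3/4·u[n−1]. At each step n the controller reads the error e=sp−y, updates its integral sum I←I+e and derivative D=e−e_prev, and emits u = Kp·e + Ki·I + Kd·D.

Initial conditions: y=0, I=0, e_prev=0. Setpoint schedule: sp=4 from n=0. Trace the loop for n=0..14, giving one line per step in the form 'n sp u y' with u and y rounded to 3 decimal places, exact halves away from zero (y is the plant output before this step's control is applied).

0 4 4.000 0.000
1 4 0.000 3.000
2 4 5.250 -1.500
3 4 -2.063 4.688
4 4 8.063 -3.891
5 4 -5.965 7.992
6 4 13.468 -8.470
7 4 -13.453 14.336
8 4 23.842 -17.258
9 4 -27.824 26.510
10 4 43.751 -34.123
11 4 -55.406 49.875
12 4 81.960 -66.492
13 4 -108.339 94.716
14 4 155.291 -128.612

(exact arithmetic carried between steps; '≈' marks a value shown rounded to 6 d.p. or computed from one; I and e_prev carry over from the previous line; the table rounds u and y to 3 d.p., halves away from zero)
n=0: y=0, sp=4, e=sp−y=4; I=4, D=e−e_prev=4; u=3/4·4+0·4+1/4·4=4; next y=-1/2·0+3/4·4=3
n=1: y=3, sp=4, e=sp−y=1; I=5, D=e−e_prev=-3; u=3/4·1+0·5+1/4·(-3)=0; next y=-1/2·3+3/4·0=-1.5
n=2: y=-1.5, sp=4, e=sp−y=5.5; I=10.5, D=e−e_prev=4.5; u=3/4·5.5+0·10.5+1/4·4.5=5.25; next y=-1/2·(-1.5)+3/4·5.25=4.6875
n=3: y=4.6875, sp=4, e=sp−y=-0.6875; I=9.8125, D=e−e_prev=-6.1875; u=3/4·(-0.6875)+0·9.8125+1/4·(-6.1875)=-2.0625; next y=-1/2·4.6875+3/4·(-2.0625)=-3.890625
n=4: y=-3.890625, sp=4, e=sp−y=7.890625; I=17.703125, D=e−e_prev=8.578125; u=3/4·7.890625+0·17.703125+1/4·8.578125=8.0625; next y=-1/2·(-3.890625)+3/4·8.0625≈7.992188
n=5: y≈7.992188, sp=4, e=sp−y≈-3.992188; I≈13.710938, D=e−e_prev≈-11.882813; u=3/4·(-3.992188)+0·13.710938+1/4·(-11.882813)≈-5.964844; next y=-1/2·7.992188+3/4·(-5.964844)≈-8.469727
n=6: y≈-8.469727, sp=4, e=sp−y≈12.469727; I≈26.180664, D=e−e_prev≈16.461914; u=3/4·12.469727+0·26.180664+1/4·16.461914≈13.467773; next y=-1/2·(-8.469727)+3/4·13.467773≈14.335693
n=7: y≈14.335693, sp=4, e=sp−y≈-10.335693; I≈15.844971, D=e−e_prev≈-22.805420; u=3/4·(-10.335693)+0·15.844971+1/4·(-22.805420)≈-13.453125; next y=-1/2·14.335693+3/4·(-13.453125)≈-17.257690
n=8: y≈-17.257690, sp=4, e=sp−y≈21.257690; I≈37.102661, D=e−e_prev≈31.593384; u=3/4·21.257690+0·37.102661+1/4·31.593384≈23.841614; next y=-1/2·(-17.257690)+3/4·23.841614≈26.510056
n=9: y≈26.510056, sp=4, e=sp−y≈-22.510056; I≈14.592606, D=e−e_prev≈-43.767746; u=3/4·(-22.510056)+0·14.592606+1/4·(-43.767746)≈-27.824478; next y=-1/2·26.510056+3/4·(-27.824478)≈-34.123386
n=10: y≈-34.123386, sp=4, e=sp−y≈38.123386; I≈52.715992, D=e−e_prev≈60.633442; u=3/4·38.123386+0·52.715992+1/4·60.633442≈43.750900; next y=-1/2·(-34.123386)+3/4·43.750900≈49.874868
n=11: y≈49.874868, sp=4, e=sp−y≈-45.874868; I≈6.841124, D=e−e_prev≈-83.998255; u=3/4·(-45.874868)+0·6.841124+1/4·(-83.998255)≈-55.405715; next y=-1/2·49.874868+3/4·(-55.405715)≈-66.491720
n=12: y≈-66.491720, sp=4, e=sp−y≈70.491720; I≈77.332844, D=e−e_prev≈116.366589; u=3/4·70.491720+0·77.332844+1/4·116.366589≈81.960438; next y=-1/2·(-66.491720)+3/4·81.960438≈94.716188
n=13: y≈94.716188, sp=4, e=sp−y≈-90.716188; I≈-13.383344, D=e−e_prev≈-161.207909; u=3/4·(-90.716188)+0·(-13.383344)+1/4·(-161.207909)≈-108.339118; next y=-1/2·94.716188+3/4·(-108.339118)≈-128.612433
n=14: y≈-128.612433, sp=4, e=sp−y≈132.612433; I≈119.229089, D=e−e_prev≈223.328621; u=3/4·132.612433+0·119.229089+1/4·223.328621≈155.291480; next y=-1/2·(-128.612433)+3/4·155.291480≈180.774827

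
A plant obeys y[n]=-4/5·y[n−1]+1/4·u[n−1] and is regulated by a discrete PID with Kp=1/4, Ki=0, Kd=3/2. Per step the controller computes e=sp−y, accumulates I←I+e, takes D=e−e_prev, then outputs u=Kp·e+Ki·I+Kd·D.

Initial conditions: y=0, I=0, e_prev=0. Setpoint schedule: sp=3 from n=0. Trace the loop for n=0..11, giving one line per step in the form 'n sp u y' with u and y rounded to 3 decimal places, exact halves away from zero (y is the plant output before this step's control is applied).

(exact arithmetic carried between steps; '≈' marks a value shown rounded to 6 d.p. or computed from one; I and e_prev carry over from the previous line; the table rounds u and y to 3 d.p., halves away from zero)
n=0: y=0, sp=3, e=sp−y=3; I=3, D=e−e_prev=3; u=1/4·3+0·3+3/2·3=5.25; next y=-4/5·0+1/4·5.25=1.3125
n=1: y=1.3125, sp=3, e=sp−y=1.6875; I=4.6875, D=e−e_prev=-1.3125; u=1/4·1.6875+0·4.6875+3/2·(-1.3125)=-1.546875; next y=-4/5·1.3125+1/4·(-1.546875)≈-1.436719
n=2: y≈-1.436719, sp=3, e=sp−y≈4.436719; I≈9.124219, D=e−e_prev≈2.749219; u=1/4·4.436719+0·9.124219+3/2·2.749219≈5.233008; next y=-4/5·(-1.436719)+1/4·5.233008≈2.457627
n=3: y≈2.457627, sp=3, e=sp−y≈0.542373; I≈9.666592, D=e−e_prev≈-3.894346; u=1/4·0.542373+0·9.666592+3/2·(-3.894346)≈-5.705925; next y=-4/5·2.457627+1/4·(-5.705925)≈-3.392583
n=4: y≈-3.392583, sp=3, e=sp−y≈6.392583; I≈16.059175, D=e−e_prev≈5.850210; u=1/4·6.392583+0·16.059175+3/2·5.850210≈10.373460; next y=-4/5·(-3.392583)+1/4·10.373460≈5.307431
n=5: y≈5.307431, sp=3, e=sp−y≈-2.307431; I≈13.751743, D=e−e_prev≈-8.700014; u=1/4·(-2.307431)+0·13.751743+3/2·(-8.700014)≈-13.626879; next y=-4/5·5.307431+1/4·(-13.626879)≈-7.652665
n=6: y≈-7.652665, sp=3, e=sp−y≈10.652665; I≈24.404408, D=e−e_prev≈12.960096; u=1/4·10.652665+0·24.404408+3/2·12.960096≈22.103311; next y=-4/5·(-7.652665)+1/4·22.103311≈11.647960
n=7: y≈11.647960, sp=3, e=sp−y≈-8.647960; I≈15.756449, D=e−e_prev≈-19.300625; u=1/4·(-8.647960)+0·15.756449+3/2·(-19.300625)≈-31.112927; next y=-4/5·11.647960+1/4·(-31.112927)≈-17.096599
n=8: y≈-17.096599, sp=3, e=sp−y≈20.096599; I≈35.853048, D=e−e_prev≈28.744559; u=1/4·20.096599+0·35.853048+3/2·28.744559≈48.140989; next y=-4/5·(-17.096599)+1/4·48.140989≈25.712527
n=9: y≈25.712527, sp=3, e=sp−y≈-22.712527; I≈13.140521, D=e−e_prev≈-42.809126; u=1/4·(-22.712527)+0·13.140521+3/2·(-42.809126)≈-69.891821; next y=-4/5·25.712527+1/4·(-69.891821)≈-38.042977
n=10: y≈-38.042977, sp=3, e=sp−y≈41.042977; I≈54.183498, D=e−e_prev≈63.755503; u=1/4·41.042977+0·54.183498+3/2·63.755503≈105.893999; next y=-4/5·(-38.042977)+1/4·105.893999≈56.907881
n=11: y≈56.907881, sp=3, e=sp−y≈-53.907881; I≈0.275617, D=e−e_prev≈-94.950858; u=1/4·(-53.907881)+0·0.275617+3/2·(-94.950858)≈-155.903257; next y=-4/5·56.907881+1/4·(-155.903257)≈-84.502119

0 3 5.250 0.000
1 3 -1.547 1.313
2 3 5.233 -1.437
3 3 -5.706 2.458
4 3 10.373 -3.393
5 3 -13.627 5.307
6 3 22.103 -7.653
7 3 -31.113 11.648
8 3 48.141 -17.097
9 3 -69.892 25.713
10 3 105.894 -38.043
11 3 -155.903 56.908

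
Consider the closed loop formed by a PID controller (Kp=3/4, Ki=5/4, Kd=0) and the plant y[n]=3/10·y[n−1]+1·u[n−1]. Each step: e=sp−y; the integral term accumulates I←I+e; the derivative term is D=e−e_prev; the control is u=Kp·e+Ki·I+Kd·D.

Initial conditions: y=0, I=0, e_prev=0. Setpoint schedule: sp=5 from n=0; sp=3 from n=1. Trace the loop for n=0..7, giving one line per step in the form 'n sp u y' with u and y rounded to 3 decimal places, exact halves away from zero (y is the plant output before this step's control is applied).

(exact arithmetic carried between steps; '≈' marks a value shown rounded to 6 d.p. or computed from one; I and e_prev carry over from the previous line; the table rounds u and y to 3 d.p., halves away from zero)
n=0: y=0, sp=5, e=sp−y=5; I=5, D=e−e_prev=5; u=3/4·5+5/4·5+0·5=10; next y=3/10·0+1·10=10
n=1: y=10, sp=3, e=sp−y=-7; I=-2, D=e−e_prev=-12; u=3/4·(-7)+5/4·(-2)+0·(-12)=-7.75; next y=3/10·10+1·(-7.75)=-4.75
n=2: y=-4.75, sp=3, e=sp−y=7.75; I=5.75, D=e−e_prev=14.75; u=3/4·7.75+5/4·5.75+0·14.75=13; next y=3/10·(-4.75)+1·13=11.575
n=3: y=11.575, sp=3, e=sp−y=-8.575; I=-2.825, D=e−e_prev=-16.325; u=3/4·(-8.575)+5/4·(-2.825)+0·(-16.325)=-9.9625; next y=3/10·11.575+1·(-9.9625)=-6.49
n=4: y=-6.49, sp=3, e=sp−y=9.49; I=6.665, D=e−e_prev=18.065; u=3/4·9.49+5/4·6.665+0·18.065=15.44875; next y=3/10·(-6.49)+1·15.44875=13.50175
n=5: y=13.50175, sp=3, e=sp−y=-10.50175; I=-3.83675, D=e−e_prev=-19.99175; u=3/4·(-10.50175)+5/4·(-3.83675)+0·(-19.99175)=-12.67225; next y=3/10·13.50175+1·(-12.67225)=-8.621725
n=6: y=-8.621725, sp=3, e=sp−y=11.621725; I=7.784975, D=e−e_prev=22.123475; u=3/4·11.621725+5/4·7.784975+0·22.123475≈18.447513; next y=3/10·(-8.621725)+1·18.447513≈15.860995
n=7: y=15.860995, sp=3, e=sp−y=-12.860995; I=-5.07602, D=e−e_prev=-24.48272; u=3/4·(-12.860995)+5/4·(-5.07602)+0·(-24.48272)≈-15.990771; next y=3/10·15.860995+1·(-15.990771)≈-11.232473

0 5 10.000 0.000
1 3 -7.750 10.000
2 3 13.000 -4.750
3 3 -9.963 11.575
4 3 15.449 -6.490
5 3 -12.672 13.502
6 3 18.448 -8.622
7 3 -15.991 15.861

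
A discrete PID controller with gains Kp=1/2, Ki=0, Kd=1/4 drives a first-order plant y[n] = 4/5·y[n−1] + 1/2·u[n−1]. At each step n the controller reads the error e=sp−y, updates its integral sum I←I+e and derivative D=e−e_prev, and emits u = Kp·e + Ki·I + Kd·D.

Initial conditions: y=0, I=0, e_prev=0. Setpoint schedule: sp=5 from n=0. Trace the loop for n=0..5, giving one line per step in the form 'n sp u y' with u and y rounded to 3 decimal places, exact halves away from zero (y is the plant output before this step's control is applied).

(exact arithmetic carried between steps; '≈' marks a value shown rounded to 6 d.p. or computed from one; I and e_prev carry over from the previous line; the table rounds u and y to 3 d.p., halves away from zero)
n=0: y=0, sp=5, e=sp−y=5; I=5, D=e−e_prev=5; u=1/2·5+0·5+1/4·5=3.75; next y=4/5·0+1/2·3.75=1.875
n=1: y=1.875, sp=5, e=sp−y=3.125; I=8.125, D=e−e_prev=-1.875; u=1/2·3.125+0·8.125+1/4·(-1.875)=1.09375; next y=4/5·1.875+1/2·1.09375=2.046875
n=2: y=2.046875, sp=5, e=sp−y=2.953125; I=11.078125, D=e−e_prev=-0.171875; u=1/2·2.953125+0·11.078125+1/4·(-0.171875)≈1.433594; next y=4/5·2.046875+1/2·1.433594≈2.354297
n=3: y≈2.354297, sp=5, e=sp−y≈2.645703; I≈13.723828, D=e−e_prev≈-0.307422; u=1/2·2.645703+0·13.723828+1/4·(-0.307422)≈1.245996; next y=4/5·2.354297+1/2·1.245996≈2.506436
n=4: y≈2.506436, sp=5, e=sp−y≈2.493564; I≈16.217393, D=e−e_prev≈-0.152139; u=1/2·2.493564+0·16.217393+1/4·(-0.152139)≈1.208748; next y=4/5·2.506436+1/2·1.208748≈2.609522
n=5: y≈2.609522, sp=5, e=sp−y≈2.390478; I≈18.607870, D=e−e_prev≈-0.103087; u=1/2·2.390478+0·18.607870+1/4·(-0.103087)≈1.169467; next y=4/5·2.609522+1/2·1.169467≈2.672351

0 5 3.750 0.000
1 5 1.094 1.875
2 5 1.434 2.047
3 5 1.246 2.354
4 5 1.209 2.506
5 5 1.169 2.610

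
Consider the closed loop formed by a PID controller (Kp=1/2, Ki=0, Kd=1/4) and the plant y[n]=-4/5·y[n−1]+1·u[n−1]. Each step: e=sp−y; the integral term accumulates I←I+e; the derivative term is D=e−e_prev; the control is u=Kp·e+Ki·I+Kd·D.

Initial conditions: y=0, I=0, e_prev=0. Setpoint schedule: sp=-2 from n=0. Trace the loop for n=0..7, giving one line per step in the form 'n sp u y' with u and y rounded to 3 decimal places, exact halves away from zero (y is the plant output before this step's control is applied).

0 -2 -1.500 0.000
1 -2 0.125 -1.500
2 -2 -2.369 1.325
3 -2 1.903 -3.429
4 -2 -5.342 4.646
5 -2 6.955 -9.058
6 -2 -13.916 14.202
7 -2 21.508 -25.277

(exact arithmetic carried between steps; '≈' marks a value shown rounded to 6 d.p. or computed from one; I and e_prev carry over from the previous line; the table rounds u and y to 3 d.p., halves away from zero)
n=0: y=0, sp=-2, e=sp−y=-2; I=-2, D=e−e_prev=-2; u=1/2·(-2)+0·(-2)+1/4·(-2)=-1.5; next y=-4/5·0+1·(-1.5)=-1.5
n=1: y=-1.5, sp=-2, e=sp−y=-0.5; I=-2.5, D=e−e_prev=1.5; u=1/2·(-0.5)+0·(-2.5)+1/4·1.5=0.125; next y=-4/5·(-1.5)+1·0.125=1.325
n=2: y=1.325, sp=-2, e=sp−y=-3.325; I=-5.825, D=e−e_prev=-2.825; u=1/2·(-3.325)+0·(-5.825)+1/4·(-2.825)=-2.36875; next y=-4/5·1.325+1·(-2.36875)=-3.42875
n=3: y=-3.42875, sp=-2, e=sp−y=1.42875; I=-4.39625, D=e−e_prev=4.75375; u=1/2·1.42875+0·(-4.39625)+1/4·4.75375≈1.902813; next y=-4/5·(-3.42875)+1·1.902813≈4.645813
n=4: y≈4.645813, sp=-2, e=sp−y≈-6.645813; I≈-11.042063, D=e−e_prev≈-8.074563; u=1/2·(-6.645813)+0·(-11.042063)+1/4·(-8.074563)≈-5.341547; next y=-4/5·4.645813+1·(-5.341547)≈-9.058197
n=5: y≈-9.058197, sp=-2, e=sp−y≈7.058197; I≈-3.983866, D=e−e_prev≈13.704009; u=1/2·7.058197+0·(-3.983866)+1/4·13.704009≈6.955101; next y=-4/5·(-9.058197)+1·6.955101≈14.201658
n=6: y≈14.201658, sp=-2, e=sp−y≈-16.201658; I≈-20.185524, D=e−e_prev≈-23.259855; u=1/2·(-16.201658)+0·(-20.185524)+1/4·(-23.259855)≈-13.915793; next y=-4/5·14.201658+1·(-13.915793)≈-25.277120
n=7: y≈-25.277120, sp=-2, e=sp−y≈23.277120; I≈3.091596, D=e−e_prev≈39.478778; u=1/2·23.277120+0·3.091596+1/4·39.478778≈21.508254; next y=-4/5·(-25.277120)+1·21.508254≈41.729950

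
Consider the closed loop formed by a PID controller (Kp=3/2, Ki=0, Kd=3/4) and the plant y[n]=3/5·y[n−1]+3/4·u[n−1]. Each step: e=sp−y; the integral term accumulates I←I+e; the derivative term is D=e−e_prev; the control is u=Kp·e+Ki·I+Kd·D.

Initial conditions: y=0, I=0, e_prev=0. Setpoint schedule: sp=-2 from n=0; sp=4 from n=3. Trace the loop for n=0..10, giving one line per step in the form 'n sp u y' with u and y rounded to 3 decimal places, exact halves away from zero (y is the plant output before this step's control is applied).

0 -2 -4.500 0.000
1 -2 4.594 -3.375
2 -2 -8.727 1.420
3 4 24.375 -5.693
4 4 -31.716 14.865
5 4 50.602 -14.868
6 4 -70.470 29.031
7 4 107.500 -35.434
8 4 -154.146 59.364
9 4 230.502 -79.991
10 4 -334.978 124.882

(exact arithmetic carried between steps; '≈' marks a value shown rounded to 6 d.p. or computed from one; I and e_prev carry over from the previous line; the table rounds u and y to 3 d.p., halves away from zero)
n=0: y=0, sp=-2, e=sp−y=-2; I=-2, D=e−e_prev=-2; u=3/2·(-2)+0·(-2)+3/4·(-2)=-4.5; next y=3/5·0+3/4·(-4.5)=-3.375
n=1: y=-3.375, sp=-2, e=sp−y=1.375; I=-0.625, D=e−e_prev=3.375; u=3/2·1.375+0·(-0.625)+3/4·3.375=4.59375; next y=3/5·(-3.375)+3/4·4.59375≈1.420313
n=2: y≈1.420313, sp=-2, e=sp−y≈-3.420313; I≈-4.045313, D=e−e_prev≈-4.795313; u=3/2·(-3.420313)+0·(-4.045313)+3/4·(-4.795313)≈-8.726953; next y=3/5·1.420313+3/4·(-8.726953)≈-5.693027
n=3: y≈-5.693027, sp=4, e=sp−y≈9.693027; I≈5.647715, D=e−e_prev≈13.113340; u=3/2·9.693027+0·5.647715+3/4·13.113340≈24.374546; next y=3/5·(-5.693027)+3/4·24.374546≈14.865093
n=4: y≈14.865093, sp=4, e=sp−y≈-10.865093; I≈-5.217378, D=e−e_prev≈-20.558120; u=3/2·(-10.865093)+0·(-5.217378)+3/4·(-20.558120)≈-31.716230; next y=3/5·14.865093+3/4·(-31.716230)≈-14.868117
n=5: y≈-14.868117, sp=4, e=sp−y≈18.868117; I≈13.650738, D=e−e_prev≈29.733210; u=3/2·18.868117+0·13.650738+3/4·29.733210≈50.602082; next y=3/5·(-14.868117)+3/4·50.602082≈29.030692
n=6: y≈29.030692, sp=4, e=sp−y≈-25.030692; I≈-11.379953, D=e−e_prev≈-43.898808; u=3/2·(-25.030692)+0·(-11.379953)+3/4·(-43.898808)≈-70.470143; next y=3/5·29.030692+3/4·(-70.470143)≈-35.434193
n=7: y≈-35.434193, sp=4, e=sp−y≈39.434193; I≈28.054239, D=e−e_prev≈64.464884; u=3/2·39.434193+0·28.054239+3/4·64.464884≈107.499952; next y=3/5·(-35.434193)+3/4·107.499952≈59.364448
n=8: y≈59.364448, sp=4, e=sp−y≈-55.364448; I≈-27.310209, D=e−e_prev≈-94.798641; u=3/2·(-55.364448)+0·(-27.310209)+3/4·(-94.798641)≈-154.145654; next y=3/5·59.364448+3/4·(-154.145654)≈-79.990571
n=9: y≈-79.990571, sp=4, e=sp−y≈83.990571; I≈56.680362, D=e−e_prev≈139.355020; u=3/2·83.990571+0·56.680362+3/4·139.355020≈230.502121; next y=3/5·(-79.990571)+3/4·230.502121≈124.882248
n=10: y≈124.882248, sp=4, e=sp−y≈-120.882248; I≈-64.201886, D=e−e_prev≈-204.872819; u=3/2·(-120.882248)+0·(-64.201886)+3/4·(-204.872819)≈-334.977987; next y=3/5·124.882248+3/4·(-334.977987)≈-176.304141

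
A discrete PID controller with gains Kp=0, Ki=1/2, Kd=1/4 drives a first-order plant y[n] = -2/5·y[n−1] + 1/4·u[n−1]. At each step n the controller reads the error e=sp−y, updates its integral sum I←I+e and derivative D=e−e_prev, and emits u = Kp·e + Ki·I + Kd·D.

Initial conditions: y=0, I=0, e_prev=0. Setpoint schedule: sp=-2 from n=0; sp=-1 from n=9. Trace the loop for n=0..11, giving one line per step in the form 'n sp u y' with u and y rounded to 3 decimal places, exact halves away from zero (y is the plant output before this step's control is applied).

0 -2 -1.500 0.000
1 -2 -1.719 -0.375
2 -2 -2.696 -0.280
3 -2 -3.321 -0.562
4 -2 -4.078 -0.605
5 -2 -4.657 -0.777
6 -2 -5.255 -0.853
7 -2 -5.758 -0.972
8 -2 -6.243 -1.050
9 -1 -5.919 -1.140
10 -1 -6.209 -1.024
11 -1 -6.079 -1.143

(exact arithmetic carried between steps; '≈' marks a value shown rounded to 6 d.p. or computed from one; I and e_prev carry over from the previous line; the table rounds u and y to 3 d.p., halves away from zero)
n=0: y=0, sp=-2, e=sp−y=-2; I=-2, D=e−e_prev=-2; u=0·(-2)+1/2·(-2)+1/4·(-2)=-1.5; next y=-2/5·0+1/4·(-1.5)=-0.375
n=1: y=-0.375, sp=-2, e=sp−y=-1.625; I=-3.625, D=e−e_prev=0.375; u=0·(-1.625)+1/2·(-3.625)+1/4·0.375=-1.71875; next y=-2/5·(-0.375)+1/4·(-1.71875)≈-0.279688
n=2: y≈-0.279688, sp=-2, e=sp−y≈-1.720313; I≈-5.345313, D=e−e_prev≈-0.095313; u=0·(-1.720313)+1/2·(-5.345313)+1/4·(-0.095313)≈-2.696484; next y=-2/5·(-0.279688)+1/4·(-2.696484)≈-0.562246
n=3: y≈-0.562246, sp=-2, e=sp−y≈-1.437754; I≈-6.783066, D=e−e_prev≈0.282559; u=0·(-1.437754)+1/2·(-6.783066)+1/4·0.282559≈-3.320894; next y=-2/5·(-0.562246)+1/4·(-3.320894)≈-0.605325
n=4: y≈-0.605325, sp=-2, e=sp−y≈-1.394675; I≈-8.177741, D=e−e_prev≈0.043079; u=0·(-1.394675)+1/2·(-8.177741)+1/4·0.043079≈-4.078101; next y=-2/5·(-0.605325)+1/4·(-4.078101)≈-0.777395
n=5: y≈-0.777395, sp=-2, e=sp−y≈-1.222605; I≈-9.400346, D=e−e_prev≈0.172070; u=0·(-1.222605)+1/2·(-9.400346)+1/4·0.172070≈-4.657156; next y=-2/5·(-0.777395)+1/4·(-4.657156)≈-0.853331
n=6: y≈-0.853331, sp=-2, e=sp−y≈-1.146669; I≈-10.547015, D=e−e_prev≈0.075935; u=0·(-1.146669)+1/2·(-10.547015)+1/4·0.075935≈-5.254524; next y=-2/5·(-0.853331)+1/4·(-5.254524)≈-0.972299
n=7: y≈-0.972299, sp=-2, e=sp−y≈-1.027701; I≈-11.574717, D=e−e_prev≈0.118968; u=0·(-1.027701)+1/2·(-11.574717)+1/4·0.118968≈-5.757616; next y=-2/5·(-0.972299)+1/4·(-5.757616)≈-1.050485
n=8: y≈-1.050485, sp=-2, e=sp−y≈-0.949515; I≈-12.524232, D=e−e_prev≈0.078186; u=0·(-0.949515)+1/2·(-12.524232)+1/4·0.078186≈-6.242570; next y=-2/5·(-1.050485)+1/4·(-6.242570)≈-1.140449
n=9: y≈-1.140449, sp=-1, e=sp−y≈0.140449; I≈-12.383784, D=e−e_prev≈1.089964; u=0·0.140449+1/2·(-12.383784)+1/4·1.089964≈-5.919401; next y=-2/5·(-1.140449)+1/4·(-5.919401)≈-1.023671
n=10: y≈-1.023671, sp=-1, e=sp−y≈0.023671; I≈-12.360113, D=e−e_prev≈-0.116778; u=0·0.023671+1/2·(-12.360113)+1/4·(-0.116778)≈-6.209251; next y=-2/5·(-1.023671)+1/4·(-6.209251)≈-1.142844
n=11: y≈-1.142844, sp=-1, e=sp−y≈0.142844; I≈-12.217268, D=e−e_prev≈0.119174; u=0·0.142844+1/2·(-12.217268)+1/4·0.119174≈-6.078841; next y=-2/5·(-1.142844)+1/4·(-6.078841)≈-1.062572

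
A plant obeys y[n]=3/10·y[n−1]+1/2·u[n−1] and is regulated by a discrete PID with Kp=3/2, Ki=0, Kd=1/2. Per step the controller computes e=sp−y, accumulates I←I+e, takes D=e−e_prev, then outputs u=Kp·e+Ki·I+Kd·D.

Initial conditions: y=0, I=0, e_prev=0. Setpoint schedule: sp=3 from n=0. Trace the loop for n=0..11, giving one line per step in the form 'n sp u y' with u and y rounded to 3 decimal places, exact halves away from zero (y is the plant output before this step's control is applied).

(exact arithmetic carried between steps; '≈' marks a value shown rounded to 6 d.p. or computed from one; I and e_prev carry over from the previous line; the table rounds u and y to 3 d.p., halves away from zero)
n=0: y=0, sp=3, e=sp−y=3; I=3, D=e−e_prev=3; u=3/2·3+0·3+1/2·3=6; next y=3/10·0+1/2·6=3
n=1: y=3, sp=3, e=sp−y=0; I=3, D=e−e_prev=-3; u=3/2·0+0·3+1/2·(-3)=-1.5; next y=3/10·3+1/2·(-1.5)=0.15
n=2: y=0.15, sp=3, e=sp−y=2.85; I=5.85, D=e−e_prev=2.85; u=3/2·2.85+0·5.85+1/2·2.85=5.7; next y=3/10·0.15+1/2·5.7=2.895
n=3: y=2.895, sp=3, e=sp−y=0.105; I=5.955, D=e−e_prev=-2.745; u=3/2·0.105+0·5.955+1/2·(-2.745)=-1.215; next y=3/10·2.895+1/2·(-1.215)=0.261
n=4: y=0.261, sp=3, e=sp−y=2.739; I=8.694, D=e−e_prev=2.634; u=3/2·2.739+0·8.694+1/2·2.634=5.4255; next y=3/10·0.261+1/2·5.4255=2.79105
n=5: y=2.79105, sp=3, e=sp−y=0.20895; I=8.90295, D=e−e_prev=-2.53005; u=3/2·0.20895+0·8.90295+1/2·(-2.53005)=-0.9516; next y=3/10·2.79105+1/2·(-0.9516)=0.361515
n=6: y=0.361515, sp=3, e=sp−y=2.638485; I=11.541435, D=e−e_prev=2.429535; u=3/2·2.638485+0·11.541435+1/2·2.429535=5.172495; next y=3/10·0.361515+1/2·5.172495=2.694702
n=7: y=2.694702, sp=3, e=sp−y=0.305298; I=11.846733, D=e−e_prev=-2.333187; u=3/2·0.305298+0·11.846733+1/2·(-2.333187)≈-0.708647; next y=3/10·2.694702+1/2·(-0.708647)≈0.454087
n=8: y≈0.454087, sp=3, e=sp−y≈2.545913; I≈14.392646, D=e−e_prev≈2.240615; u=3/2·2.545913+0·14.392646+1/2·2.240615≈4.939176; next y=3/10·0.454087+1/2·4.939176≈2.605814
n=9: y≈2.605814, sp=3, e=sp−y≈0.394186; I≈14.786831, D=e−e_prev≈-2.151727; u=3/2·0.394186+0·14.786831+1/2·(-2.151727)≈-0.484585; next y=3/10·2.605814+1/2·(-0.484585)≈0.539452
n=10: y≈0.539452, sp=3, e=sp−y≈2.460548; I≈17.247380, D=e−e_prev≈2.066363; u=3/2·2.460548+0·17.247380+1/2·2.066363≈4.724004; next y=3/10·0.539452+1/2·4.724004≈2.523837
n=11: y≈2.523837, sp=3, e=sp−y≈0.476163; I≈17.723542, D=e−e_prev≈-1.984386; u=3/2·0.476163+0·17.723542+1/2·(-1.984386)≈-0.277949; next y=3/10·2.523837+1/2·(-0.277949)≈0.618177

0 3 6.000 0.000
1 3 -1.500 3.000
2 3 5.700 0.150
3 3 -1.215 2.895
4 3 5.426 0.261
5 3 -0.952 2.791
6 3 5.172 0.362
7 3 -0.709 2.695
8 3 4.939 0.454
9 3 -0.485 2.606
10 3 4.724 0.539
11 3 -0.278 2.524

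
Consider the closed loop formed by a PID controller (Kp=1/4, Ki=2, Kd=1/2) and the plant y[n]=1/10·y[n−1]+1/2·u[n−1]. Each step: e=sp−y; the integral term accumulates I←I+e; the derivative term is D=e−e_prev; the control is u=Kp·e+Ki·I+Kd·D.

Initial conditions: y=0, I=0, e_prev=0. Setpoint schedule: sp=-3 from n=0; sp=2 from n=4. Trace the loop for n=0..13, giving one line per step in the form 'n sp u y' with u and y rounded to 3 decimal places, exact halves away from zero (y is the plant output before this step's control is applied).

(exact arithmetic carried between steps; '≈' marks a value shown rounded to 6 d.p. or computed from one; I and e_prev carry over from the previous line; the table rounds u and y to 3 d.p., halves away from zero)
n=0: y=0, sp=-3, e=sp−y=-3; I=-3, D=e−e_prev=-3; u=1/4·(-3)+2·(-3)+1/2·(-3)=-8.25; next y=1/10·0+1/2·(-8.25)=-4.125
n=1: y=-4.125, sp=-3, e=sp−y=1.125; I=-1.875, D=e−e_prev=4.125; u=1/4·1.125+2·(-1.875)+1/2·4.125=-1.40625; next y=1/10·(-4.125)+1/2·(-1.40625)=-1.115625
n=2: y=-1.115625, sp=-3, e=sp−y=-1.884375; I=-3.759375, D=e−e_prev=-3.009375; u=1/4·(-1.884375)+2·(-3.759375)+1/2·(-3.009375)≈-9.494531; next y=1/10·(-1.115625)+1/2·(-9.494531)≈-4.858828
n=3: y≈-4.858828, sp=-3, e=sp−y≈1.858828; I≈-1.900547, D=e−e_prev≈3.743203; u=1/4·1.858828+2·(-1.900547)+1/2·3.743203≈-1.464785; next y=1/10·(-4.858828)+1/2·(-1.464785)≈-1.218275
n=4: y≈-1.218275, sp=2, e=sp−y≈3.218275; I≈1.317729, D=e−e_prev≈1.359447; u=1/4·3.218275+2·1.317729+1/2·1.359447≈4.119750; next y=1/10·(-1.218275)+1/2·4.119750≈1.938047
n=5: y≈1.938047, sp=2, e=sp−y≈0.061953; I≈1.379681, D=e−e_prev≈-3.156323; u=1/4·0.061953+2·1.379681+1/2·(-3.156323)≈1.196689; next y=1/10·1.938047+1/2·1.196689≈0.792149
n=6: y≈0.792149, sp=2, e=sp−y≈1.207851; I≈2.587532, D=e−e_prev≈1.145898; u=1/4·1.207851+2·2.587532+1/2·1.145898≈6.049975; next y=1/10·0.792149+1/2·6.049975≈3.104203
n=7: y≈3.104203, sp=2, e=sp−y≈-1.104203; I≈1.483329, D=e−e_prev≈-2.312053; u=1/4·(-1.104203)+2·1.483329+1/2·(-2.312053)≈1.534581; next y=1/10·3.104203+1/2·1.534581≈1.077711
n=8: y≈1.077711, sp=2, e=sp−y≈0.922289; I≈2.405618, D=e−e_prev≈2.026492; u=1/4·0.922289+2·2.405618+1/2·2.026492≈6.055055; next y=1/10·1.077711+1/2·6.055055≈3.135298
n=9: y≈3.135298, sp=2, e=sp−y≈-1.135298; I≈1.270320, D=e−e_prev≈-2.057587; u=1/4·(-1.135298)+2·1.270320+1/2·(-2.057587)≈1.228021; next y=1/10·3.135298+1/2·1.228021≈0.927541
n=10: y≈0.927541, sp=2, e=sp−y≈1.072459; I≈2.342779, D=e−e_prev≈2.207758; u=1/4·1.072459+2·2.342779+1/2·2.207758≈6.057552; next y=1/10·0.927541+1/2·6.057552≈3.121530
n=11: y≈3.121530, sp=2, e=sp−y≈-1.121530; I≈1.221249, D=e−e_prev≈-2.193990; u=1/4·(-1.121530)+2·1.221249+1/2·(-2.193990)≈1.065121; next y=1/10·3.121530+1/2·1.065121≈0.844713
n=12: y≈0.844713, sp=2, e=sp−y≈1.155287; I≈2.376536, D=e−e_prev≈2.276817; u=1/4·1.155287+2·2.376536+1/2·2.276817≈6.180302; next y=1/10·0.844713+1/2·6.180302≈3.174622
n=13: y≈3.174622, sp=2, e=sp−y≈-1.174622; I≈1.201914, D=e−e_prev≈-2.329909; u=1/4·(-1.174622)+2·1.201914+1/2·(-2.329909)≈0.945217; next y=1/10·3.174622+1/2·0.945217≈0.790071

0 -3 -8.250 0.000
1 -3 -1.406 -4.125
2 -3 -9.495 -1.116
3 -3 -1.465 -4.859
4 2 4.120 -1.218
5 2 1.197 1.938
6 2 6.050 0.792
7 2 1.535 3.104
8 2 6.055 1.078
9 2 1.228 3.135
10 2 6.058 0.928
11 2 1.065 3.122
12 2 6.180 0.845
13 2 0.945 3.175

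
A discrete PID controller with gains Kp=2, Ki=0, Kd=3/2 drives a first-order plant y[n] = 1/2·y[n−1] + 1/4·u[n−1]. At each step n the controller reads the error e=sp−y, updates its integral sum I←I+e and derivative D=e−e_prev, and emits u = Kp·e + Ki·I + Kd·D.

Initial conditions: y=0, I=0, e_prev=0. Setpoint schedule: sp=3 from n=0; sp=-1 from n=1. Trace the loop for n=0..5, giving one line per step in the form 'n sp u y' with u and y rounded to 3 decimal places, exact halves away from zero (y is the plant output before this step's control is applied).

(exact arithmetic carried between steps; '≈' marks a value shown rounded to 6 d.p. or computed from one; I and e_prev carry over from the previous line; the table rounds u and y to 3 d.p., halves away from zero)
n=0: y=0, sp=3, e=sp−y=3; I=3, D=e−e_prev=3; u=2·3+0·3+3/2·3=10.5; next y=1/2·0+1/4·10.5=2.625
n=1: y=2.625, sp=-1, e=sp−y=-3.625; I=-0.625, D=e−e_prev=-6.625; u=2·(-3.625)+0·(-0.625)+3/2·(-6.625)=-17.1875; next y=1/2·2.625+1/4·(-17.1875)=-2.984375
n=2: y=-2.984375, sp=-1, e=sp−y=1.984375; I=1.359375, D=e−e_prev=5.609375; u=2·1.984375+0·1.359375+3/2·5.609375≈12.382813; next y=1/2·(-2.984375)+1/4·12.382813≈1.603516
n=3: y≈1.603516, sp=-1, e=sp−y≈-2.603516; I≈-1.244141, D=e−e_prev≈-4.587891; u=2·(-2.603516)+0·(-1.244141)+3/2·(-4.587891)≈-12.088867; next y=1/2·1.603516+1/4·(-12.088867)≈-2.220459
n=4: y≈-2.220459, sp=-1, e=sp−y≈1.220459; I≈-0.023682, D=e−e_prev≈3.823975; u=2·1.220459+0·(-0.023682)+3/2·3.823975≈8.176880; next y=1/2·(-2.220459)+1/4·8.176880≈0.933990
n=5: y≈0.933990, sp=-1, e=sp−y≈-1.933990; I≈-1.957672, D=e−e_prev≈-3.154449; u=2·(-1.933990)+0·(-1.957672)+3/2·(-3.154449)≈-8.599655; next y=1/2·0.933990+1/4·(-8.599655)≈-1.682919

0 3 10.500 0.000
1 -1 -17.188 2.625
2 -1 12.383 -2.984
3 -1 -12.089 1.604
4 -1 8.177 -2.220
5 -1 -8.600 0.934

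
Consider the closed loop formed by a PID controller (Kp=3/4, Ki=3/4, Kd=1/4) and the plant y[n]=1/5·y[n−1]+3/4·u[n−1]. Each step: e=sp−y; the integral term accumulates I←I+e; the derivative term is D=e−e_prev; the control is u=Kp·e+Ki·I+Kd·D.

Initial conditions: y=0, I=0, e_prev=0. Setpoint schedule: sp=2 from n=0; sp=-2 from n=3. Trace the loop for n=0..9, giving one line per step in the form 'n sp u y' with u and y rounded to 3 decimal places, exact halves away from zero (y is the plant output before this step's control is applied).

0 2 3.500 0.000
1 2 -0.094 2.625
2 2 3.892 0.455
3 -2 -6.963 3.010
4 -2 4.271 -4.620
5 -2 -7.746 2.279
6 -2 4.127 -5.353
7 -2 -8.177 2.025
8 -2 4.216 -5.728
9 -2 -8.479 2.016

(exact arithmetic carried between steps; '≈' marks a value shown rounded to 6 d.p. or computed from one; I and e_prev carry over from the previous line; the table rounds u and y to 3 d.p., halves away from zero)
n=0: y=0, sp=2, e=sp−y=2; I=2, D=e−e_prev=2; u=3/4·2+3/4·2+1/4·2=3.5; next y=1/5·0+3/4·3.5=2.625
n=1: y=2.625, sp=2, e=sp−y=-0.625; I=1.375, D=e−e_prev=-2.625; u=3/4·(-0.625)+3/4·1.375+1/4·(-2.625)=-0.09375; next y=1/5·2.625+3/4·(-0.09375)≈0.454688
n=2: y≈0.454688, sp=2, e=sp−y≈1.545313; I≈2.920313, D=e−e_prev≈2.170313; u=3/4·1.545313+3/4·2.920313+1/4·2.170313≈3.891797; next y=1/5·0.454688+3/4·3.891797≈3.009785
n=3: y≈3.009785, sp=-2, e=sp−y≈-5.009785; I≈-2.089473, D=e−e_prev≈-6.555098; u=3/4·(-5.009785)+3/4·(-2.089473)+1/4·(-6.555098)≈-6.963218; next y=1/5·3.009785+3/4·(-6.963218)≈-4.620456
n=4: y≈-4.620456, sp=-2, e=sp−y≈2.620456; I≈0.530984, D=e−e_prev≈7.630241; u=3/4·2.620456+3/4·0.530984+1/4·7.630241≈4.271140; next y=1/5·(-4.620456)+3/4·4.271140≈2.279264
n=5: y≈2.279264, sp=-2, e=sp−y≈-4.279264; I≈-3.748280, D=e−e_prev≈-6.899720; u=3/4·(-4.279264)+3/4·(-3.748280)+1/4·(-6.899720)≈-7.745588; next y=1/5·2.279264+3/4·(-7.745588)≈-5.353338
n=6: y≈-5.353338, sp=-2, e=sp−y≈3.353338; I≈-0.394942, D=e−e_prev≈7.632602; u=3/4·3.353338+3/4·(-0.394942)+1/4·7.632602≈4.126948; next y=1/5·(-5.353338)+3/4·4.126948≈2.024543
n=7: y≈2.024543, sp=-2, e=sp−y≈-4.024543; I≈-4.419485, D=e−e_prev≈-7.377882; u=3/4·(-4.024543)+3/4·(-4.419485)+1/4·(-7.377882)≈-8.177492; next y=1/5·2.024543+3/4·(-8.177492)≈-5.728210
n=8: y≈-5.728210, sp=-2, e=sp−y≈3.728210; I≈-0.691275, D=e−e_prev≈7.752754; u=3/4·3.728210+3/4·(-0.691275)+1/4·7.752754≈4.215890; next y=1/5·(-5.728210)+3/4·4.215890≈2.016275
n=9: y≈2.016275, sp=-2, e=sp−y≈-4.016275; I≈-4.707550, D=e−e_prev≈-7.744486; u=3/4·(-4.016275)+3/4·(-4.707550)+1/4·(-7.744486)≈-8.478991; next y=1/5·2.016275+3/4·(-8.478991)≈-5.955988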